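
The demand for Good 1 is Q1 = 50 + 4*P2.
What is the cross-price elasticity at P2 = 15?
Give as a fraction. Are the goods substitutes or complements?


dQ1/dP2 = 4
At P2 = 15: Q1 = 50 + 4*15 = 110
Exy = (dQ1/dP2)(P2/Q1) = 4 * 15 / 110 = 6/11
Since Exy > 0, the goods are substitutes.

6/11 (substitutes)


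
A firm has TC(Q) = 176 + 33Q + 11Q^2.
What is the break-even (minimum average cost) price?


AC(Q) = 176/Q + 33 + 11Q
To minimize: dAC/dQ = -176/Q^2 + 11 = 0
Q^2 = 176/11 = 16
Q* = 4
Min AC = 176/4 + 33 + 11*4
Min AC = 44 + 33 + 44 = 121

121


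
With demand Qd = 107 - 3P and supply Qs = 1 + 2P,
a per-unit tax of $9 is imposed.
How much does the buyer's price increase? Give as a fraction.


With a per-unit tax, the buyer's price increase depends on relative slopes.
Supply slope: d = 2, Demand slope: b = 3
Buyer's price increase = d * tax / (b + d)
= 2 * 9 / (3 + 2)
= 18 / 5 = 18/5

18/5


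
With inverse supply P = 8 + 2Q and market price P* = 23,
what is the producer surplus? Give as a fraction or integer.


Minimum supply price (at Q=0): P_min = 8
Quantity supplied at P* = 23:
Q* = (23 - 8)/2 = 15/2
PS = (1/2) * Q* * (P* - P_min)
PS = (1/2) * 15/2 * (23 - 8)
PS = (1/2) * 15/2 * 15 = 225/4

225/4


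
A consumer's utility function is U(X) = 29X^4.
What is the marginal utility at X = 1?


MU = dU/dX = 29*4*X^(4-1)
MU = 116*X^3
At X = 1:
MU = 116 * 1^3
MU = 116 * 1 = 116

116


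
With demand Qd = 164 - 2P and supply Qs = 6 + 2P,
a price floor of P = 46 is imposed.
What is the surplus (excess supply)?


At P = 46:
Qd = 164 - 2*46 = 72
Qs = 6 + 2*46 = 98
Surplus = Qs - Qd = 98 - 72 = 26

26


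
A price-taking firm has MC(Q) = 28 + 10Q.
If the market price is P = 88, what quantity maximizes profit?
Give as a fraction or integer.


In perfect competition, profit is maximized where P = MC.
88 = 28 + 10Q
60 = 10Q
Q* = 60/10 = 6

6


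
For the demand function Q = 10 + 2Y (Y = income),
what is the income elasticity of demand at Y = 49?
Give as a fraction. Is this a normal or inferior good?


dQ/dY = 2
At Y = 49: Q = 10 + 2*49 = 108
Ey = (dQ/dY)(Y/Q) = 2 * 49 / 108 = 49/54
Since Ey > 0, this is a normal good.

49/54 (normal good)


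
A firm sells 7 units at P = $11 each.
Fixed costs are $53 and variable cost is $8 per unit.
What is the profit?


Total Revenue = P * Q = 11 * 7 = $77
Total Cost = FC + VC*Q = 53 + 8*7 = $109
Profit = TR - TC = 77 - 109 = $-32

$-32


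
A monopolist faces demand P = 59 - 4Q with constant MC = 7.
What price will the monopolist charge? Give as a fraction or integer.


MR = 59 - 8Q
Set MR = MC: 59 - 8Q = 7
Q* = 13/2
Substitute into demand:
P* = 59 - 4*13/2 = 33

33


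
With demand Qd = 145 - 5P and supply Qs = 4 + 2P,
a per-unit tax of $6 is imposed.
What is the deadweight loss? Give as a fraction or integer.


Pre-tax equilibrium quantity: Q* = 310/7
Post-tax equilibrium quantity: Q_tax = 250/7
Reduction in quantity: Q* - Q_tax = 60/7
DWL = (1/2) * tax * (Q* - Q_tax)
DWL = (1/2) * 6 * 60/7 = 180/7

180/7


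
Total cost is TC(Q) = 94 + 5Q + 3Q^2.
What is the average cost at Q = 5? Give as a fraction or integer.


TC(5) = 94 + 5*5 + 3*5^2
TC(5) = 94 + 25 + 75 = 194
AC = TC/Q = 194/5 = 194/5

194/5


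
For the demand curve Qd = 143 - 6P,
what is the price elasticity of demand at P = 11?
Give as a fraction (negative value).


dQ/dP = -6
At P = 11: Q = 143 - 6*11 = 77
E = (dQ/dP)(P/Q) = (-6)(11/77) = -6/7

-6/7


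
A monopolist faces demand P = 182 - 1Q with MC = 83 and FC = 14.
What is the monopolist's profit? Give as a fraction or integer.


MR = MC: 182 - 2Q = 83
Q* = 99/2
P* = 182 - 1*99/2 = 265/2
Profit = (P* - MC)*Q* - FC
= (265/2 - 83)*99/2 - 14
= 99/2*99/2 - 14
= 9801/4 - 14 = 9745/4

9745/4


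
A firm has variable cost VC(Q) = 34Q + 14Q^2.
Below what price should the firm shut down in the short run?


AVC(Q) = VC(Q)/Q = 34 + 14Q
AVC is increasing in Q, so minimum AVC is at Q -> 0+.
Min AVC = 34
The firm should shut down if P < 34.

34


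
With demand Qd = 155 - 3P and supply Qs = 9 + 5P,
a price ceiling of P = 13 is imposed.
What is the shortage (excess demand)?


At P = 13:
Qd = 155 - 3*13 = 116
Qs = 9 + 5*13 = 74
Shortage = Qd - Qs = 116 - 74 = 42

42


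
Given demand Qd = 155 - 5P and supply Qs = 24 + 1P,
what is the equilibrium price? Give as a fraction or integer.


At equilibrium, Qd = Qs.
155 - 5P = 24 + 1P
155 - 24 = 5P + 1P
131 = 6P
P* = 131/6 = 131/6

131/6


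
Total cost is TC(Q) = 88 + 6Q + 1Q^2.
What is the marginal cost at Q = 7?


MC = dTC/dQ = 6 + 2*1*Q
At Q = 7:
MC = 6 + 2*7
MC = 6 + 14 = 20

20


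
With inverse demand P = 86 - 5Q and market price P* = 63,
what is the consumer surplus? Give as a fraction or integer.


Maximum willingness to pay (at Q=0): P_max = 86
Quantity demanded at P* = 63:
Q* = (86 - 63)/5 = 23/5
CS = (1/2) * Q* * (P_max - P*)
CS = (1/2) * 23/5 * (86 - 63)
CS = (1/2) * 23/5 * 23 = 529/10

529/10


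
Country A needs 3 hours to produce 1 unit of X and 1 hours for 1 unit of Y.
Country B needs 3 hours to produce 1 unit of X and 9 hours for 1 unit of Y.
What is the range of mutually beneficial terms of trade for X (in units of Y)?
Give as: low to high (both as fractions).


Opportunity cost of X for Country A = hours_X / hours_Y = 3/1 = 3 units of Y
Opportunity cost of X for Country B = hours_X / hours_Y = 3/9 = 1/3 units of Y
Terms of trade must be between the two opportunity costs.
Range: 1/3 to 3

1/3 to 3


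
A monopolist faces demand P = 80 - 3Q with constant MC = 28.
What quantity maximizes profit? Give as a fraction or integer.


TR = P*Q = (80 - 3Q)Q = 80Q - 3Q^2
MR = dTR/dQ = 80 - 6Q
Set MR = MC:
80 - 6Q = 28
52 = 6Q
Q* = 52/6 = 26/3

26/3


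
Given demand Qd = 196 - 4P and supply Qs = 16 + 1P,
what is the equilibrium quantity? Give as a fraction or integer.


First find equilibrium price:
196 - 4P = 16 + 1P
P* = 180/5 = 36
Then substitute into demand:
Q* = 196 - 4 * 36 = 52

52


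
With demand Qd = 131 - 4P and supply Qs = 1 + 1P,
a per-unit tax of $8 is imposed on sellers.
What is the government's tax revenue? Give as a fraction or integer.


With tax on sellers, new supply: Qs' = 1 + 1(P - 8)
= 1P - 7
New equilibrium quantity:
Q_new = 103/5
Tax revenue = tax * Q_new = 8 * 103/5 = 824/5

824/5


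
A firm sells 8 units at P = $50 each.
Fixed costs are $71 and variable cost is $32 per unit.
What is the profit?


Total Revenue = P * Q = 50 * 8 = $400
Total Cost = FC + VC*Q = 71 + 32*8 = $327
Profit = TR - TC = 400 - 327 = $73

$73


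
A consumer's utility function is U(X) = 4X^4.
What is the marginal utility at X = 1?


MU = dU/dX = 4*4*X^(4-1)
MU = 16*X^3
At X = 1:
MU = 16 * 1^3
MU = 16 * 1 = 16

16


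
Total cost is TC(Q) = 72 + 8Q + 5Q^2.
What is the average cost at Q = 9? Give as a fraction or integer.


TC(9) = 72 + 8*9 + 5*9^2
TC(9) = 72 + 72 + 405 = 549
AC = TC/Q = 549/9 = 61

61


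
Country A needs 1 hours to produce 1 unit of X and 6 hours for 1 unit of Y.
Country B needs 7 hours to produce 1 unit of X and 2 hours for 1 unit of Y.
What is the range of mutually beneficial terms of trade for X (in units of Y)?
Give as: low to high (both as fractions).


Opportunity cost of X for Country A = hours_X / hours_Y = 1/6 = 1/6 units of Y
Opportunity cost of X for Country B = hours_X / hours_Y = 7/2 = 7/2 units of Y
Terms of trade must be between the two opportunity costs.
Range: 1/6 to 7/2

1/6 to 7/2


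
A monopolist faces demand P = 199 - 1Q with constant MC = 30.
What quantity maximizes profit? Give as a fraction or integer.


TR = P*Q = (199 - 1Q)Q = 199Q - 1Q^2
MR = dTR/dQ = 199 - 2Q
Set MR = MC:
199 - 2Q = 30
169 = 2Q
Q* = 169/2 = 169/2

169/2


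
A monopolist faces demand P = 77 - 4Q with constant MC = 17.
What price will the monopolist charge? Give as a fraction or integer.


MR = 77 - 8Q
Set MR = MC: 77 - 8Q = 17
Q* = 15/2
Substitute into demand:
P* = 77 - 4*15/2 = 47

47


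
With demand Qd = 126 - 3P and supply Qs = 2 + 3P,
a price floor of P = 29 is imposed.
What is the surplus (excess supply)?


At P = 29:
Qd = 126 - 3*29 = 39
Qs = 2 + 3*29 = 89
Surplus = Qs - Qd = 89 - 39 = 50

50


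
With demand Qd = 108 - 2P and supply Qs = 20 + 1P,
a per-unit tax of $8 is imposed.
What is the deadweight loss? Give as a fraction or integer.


Pre-tax equilibrium quantity: Q* = 148/3
Post-tax equilibrium quantity: Q_tax = 44
Reduction in quantity: Q* - Q_tax = 16/3
DWL = (1/2) * tax * (Q* - Q_tax)
DWL = (1/2) * 8 * 16/3 = 64/3

64/3


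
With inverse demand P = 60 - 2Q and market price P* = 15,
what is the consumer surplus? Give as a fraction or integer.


Maximum willingness to pay (at Q=0): P_max = 60
Quantity demanded at P* = 15:
Q* = (60 - 15)/2 = 45/2
CS = (1/2) * Q* * (P_max - P*)
CS = (1/2) * 45/2 * (60 - 15)
CS = (1/2) * 45/2 * 45 = 2025/4

2025/4


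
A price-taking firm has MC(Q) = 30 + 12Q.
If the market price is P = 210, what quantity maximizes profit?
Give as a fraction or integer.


In perfect competition, profit is maximized where P = MC.
210 = 30 + 12Q
180 = 12Q
Q* = 180/12 = 15

15


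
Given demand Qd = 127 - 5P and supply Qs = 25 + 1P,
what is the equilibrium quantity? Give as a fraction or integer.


First find equilibrium price:
127 - 5P = 25 + 1P
P* = 102/6 = 17
Then substitute into demand:
Q* = 127 - 5 * 17 = 42

42


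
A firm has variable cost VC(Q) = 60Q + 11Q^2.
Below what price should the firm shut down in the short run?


AVC(Q) = VC(Q)/Q = 60 + 11Q
AVC is increasing in Q, so minimum AVC is at Q -> 0+.
Min AVC = 60
The firm should shut down if P < 60.

60


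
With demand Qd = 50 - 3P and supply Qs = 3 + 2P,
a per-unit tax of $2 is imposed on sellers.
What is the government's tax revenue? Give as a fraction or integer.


With tax on sellers, new supply: Qs' = 3 + 2(P - 2)
= 2P - 1
New equilibrium quantity:
Q_new = 97/5
Tax revenue = tax * Q_new = 2 * 97/5 = 194/5

194/5


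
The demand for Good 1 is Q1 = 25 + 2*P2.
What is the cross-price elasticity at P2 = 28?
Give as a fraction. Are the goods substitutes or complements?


dQ1/dP2 = 2
At P2 = 28: Q1 = 25 + 2*28 = 81
Exy = (dQ1/dP2)(P2/Q1) = 2 * 28 / 81 = 56/81
Since Exy > 0, the goods are substitutes.

56/81 (substitutes)


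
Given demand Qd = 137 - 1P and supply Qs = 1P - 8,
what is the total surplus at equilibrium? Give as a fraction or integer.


Find equilibrium: 137 - 1P = 1P - 8
137 + 8 = 2P
P* = 145/2 = 145/2
Q* = 1*145/2 - 8 = 129/2
Inverse demand: P = 137 - Q/1, so P_max = 137
Inverse supply: P = 8 + Q/1, so P_min = 8
CS = (1/2) * 129/2 * (137 - 145/2) = 16641/8
PS = (1/2) * 129/2 * (145/2 - 8) = 16641/8
TS = CS + PS = 16641/8 + 16641/8 = 16641/4

16641/4


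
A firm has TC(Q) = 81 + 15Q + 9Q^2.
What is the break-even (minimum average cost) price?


AC(Q) = 81/Q + 15 + 9Q
To minimize: dAC/dQ = -81/Q^2 + 9 = 0
Q^2 = 81/9 = 9
Q* = 3
Min AC = 81/3 + 15 + 9*3
Min AC = 27 + 15 + 27 = 69

69


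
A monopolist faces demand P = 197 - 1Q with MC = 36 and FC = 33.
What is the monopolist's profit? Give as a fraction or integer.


MR = MC: 197 - 2Q = 36
Q* = 161/2
P* = 197 - 1*161/2 = 233/2
Profit = (P* - MC)*Q* - FC
= (233/2 - 36)*161/2 - 33
= 161/2*161/2 - 33
= 25921/4 - 33 = 25789/4

25789/4


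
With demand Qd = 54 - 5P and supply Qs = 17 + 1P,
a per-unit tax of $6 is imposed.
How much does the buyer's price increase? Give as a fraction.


With a per-unit tax, the buyer's price increase depends on relative slopes.
Supply slope: d = 1, Demand slope: b = 5
Buyer's price increase = d * tax / (b + d)
= 1 * 6 / (5 + 1)
= 6 / 6 = 1

1


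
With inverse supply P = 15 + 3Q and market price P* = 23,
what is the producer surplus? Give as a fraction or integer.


Minimum supply price (at Q=0): P_min = 15
Quantity supplied at P* = 23:
Q* = (23 - 15)/3 = 8/3
PS = (1/2) * Q* * (P* - P_min)
PS = (1/2) * 8/3 * (23 - 15)
PS = (1/2) * 8/3 * 8 = 32/3

32/3


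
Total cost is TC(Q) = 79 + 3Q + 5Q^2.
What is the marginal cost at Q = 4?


MC = dTC/dQ = 3 + 2*5*Q
At Q = 4:
MC = 3 + 10*4
MC = 3 + 40 = 43

43


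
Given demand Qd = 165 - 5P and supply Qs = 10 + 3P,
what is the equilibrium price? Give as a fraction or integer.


At equilibrium, Qd = Qs.
165 - 5P = 10 + 3P
165 - 10 = 5P + 3P
155 = 8P
P* = 155/8 = 155/8

155/8


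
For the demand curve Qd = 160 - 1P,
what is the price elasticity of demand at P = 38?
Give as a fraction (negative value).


dQ/dP = -1
At P = 38: Q = 160 - 1*38 = 122
E = (dQ/dP)(P/Q) = (-1)(38/122) = -19/61

-19/61


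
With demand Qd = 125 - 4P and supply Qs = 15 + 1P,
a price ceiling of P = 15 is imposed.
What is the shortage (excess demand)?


At P = 15:
Qd = 125 - 4*15 = 65
Qs = 15 + 1*15 = 30
Shortage = Qd - Qs = 65 - 30 = 35

35


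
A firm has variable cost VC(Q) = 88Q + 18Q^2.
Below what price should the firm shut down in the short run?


AVC(Q) = VC(Q)/Q = 88 + 18Q
AVC is increasing in Q, so minimum AVC is at Q -> 0+.
Min AVC = 88
The firm should shut down if P < 88.

88


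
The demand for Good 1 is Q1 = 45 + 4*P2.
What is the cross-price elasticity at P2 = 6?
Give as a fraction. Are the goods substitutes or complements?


dQ1/dP2 = 4
At P2 = 6: Q1 = 45 + 4*6 = 69
Exy = (dQ1/dP2)(P2/Q1) = 4 * 6 / 69 = 8/23
Since Exy > 0, the goods are substitutes.

8/23 (substitutes)


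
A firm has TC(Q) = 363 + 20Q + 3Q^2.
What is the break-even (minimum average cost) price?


AC(Q) = 363/Q + 20 + 3Q
To minimize: dAC/dQ = -363/Q^2 + 3 = 0
Q^2 = 363/3 = 121
Q* = 11
Min AC = 363/11 + 20 + 3*11
Min AC = 33 + 20 + 33 = 86

86


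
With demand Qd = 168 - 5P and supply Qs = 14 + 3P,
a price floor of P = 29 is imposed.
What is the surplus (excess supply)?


At P = 29:
Qd = 168 - 5*29 = 23
Qs = 14 + 3*29 = 101
Surplus = Qs - Qd = 101 - 23 = 78

78


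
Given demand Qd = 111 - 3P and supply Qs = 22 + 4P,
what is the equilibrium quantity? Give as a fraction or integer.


First find equilibrium price:
111 - 3P = 22 + 4P
P* = 89/7 = 89/7
Then substitute into demand:
Q* = 111 - 3 * 89/7 = 510/7

510/7


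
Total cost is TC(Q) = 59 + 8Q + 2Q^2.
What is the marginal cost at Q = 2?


MC = dTC/dQ = 8 + 2*2*Q
At Q = 2:
MC = 8 + 4*2
MC = 8 + 8 = 16

16


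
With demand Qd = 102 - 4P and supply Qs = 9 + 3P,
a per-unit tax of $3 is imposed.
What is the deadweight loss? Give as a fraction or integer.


Pre-tax equilibrium quantity: Q* = 342/7
Post-tax equilibrium quantity: Q_tax = 306/7
Reduction in quantity: Q* - Q_tax = 36/7
DWL = (1/2) * tax * (Q* - Q_tax)
DWL = (1/2) * 3 * 36/7 = 54/7

54/7


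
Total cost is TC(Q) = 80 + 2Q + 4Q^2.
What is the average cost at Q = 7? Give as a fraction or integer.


TC(7) = 80 + 2*7 + 4*7^2
TC(7) = 80 + 14 + 196 = 290
AC = TC/Q = 290/7 = 290/7

290/7


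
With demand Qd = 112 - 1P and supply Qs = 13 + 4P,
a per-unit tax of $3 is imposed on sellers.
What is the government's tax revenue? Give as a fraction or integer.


With tax on sellers, new supply: Qs' = 13 + 4(P - 3)
= 1 + 4P
New equilibrium quantity:
Q_new = 449/5
Tax revenue = tax * Q_new = 3 * 449/5 = 1347/5

1347/5


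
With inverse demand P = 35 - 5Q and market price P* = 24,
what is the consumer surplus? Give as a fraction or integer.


Maximum willingness to pay (at Q=0): P_max = 35
Quantity demanded at P* = 24:
Q* = (35 - 24)/5 = 11/5
CS = (1/2) * Q* * (P_max - P*)
CS = (1/2) * 11/5 * (35 - 24)
CS = (1/2) * 11/5 * 11 = 121/10

121/10


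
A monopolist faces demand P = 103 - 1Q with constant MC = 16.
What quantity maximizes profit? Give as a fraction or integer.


TR = P*Q = (103 - 1Q)Q = 103Q - 1Q^2
MR = dTR/dQ = 103 - 2Q
Set MR = MC:
103 - 2Q = 16
87 = 2Q
Q* = 87/2 = 87/2

87/2


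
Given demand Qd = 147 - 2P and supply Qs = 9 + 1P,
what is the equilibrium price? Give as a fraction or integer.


At equilibrium, Qd = Qs.
147 - 2P = 9 + 1P
147 - 9 = 2P + 1P
138 = 3P
P* = 138/3 = 46

46


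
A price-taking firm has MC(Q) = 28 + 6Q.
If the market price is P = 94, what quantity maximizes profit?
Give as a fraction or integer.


In perfect competition, profit is maximized where P = MC.
94 = 28 + 6Q
66 = 6Q
Q* = 66/6 = 11

11


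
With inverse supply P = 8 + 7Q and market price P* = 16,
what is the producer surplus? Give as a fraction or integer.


Minimum supply price (at Q=0): P_min = 8
Quantity supplied at P* = 16:
Q* = (16 - 8)/7 = 8/7
PS = (1/2) * Q* * (P* - P_min)
PS = (1/2) * 8/7 * (16 - 8)
PS = (1/2) * 8/7 * 8 = 32/7

32/7


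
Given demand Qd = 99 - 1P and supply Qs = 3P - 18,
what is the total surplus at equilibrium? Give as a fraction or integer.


Find equilibrium: 99 - 1P = 3P - 18
99 + 18 = 4P
P* = 117/4 = 117/4
Q* = 3*117/4 - 18 = 279/4
Inverse demand: P = 99 - Q/1, so P_max = 99
Inverse supply: P = 6 + Q/3, so P_min = 6
CS = (1/2) * 279/4 * (99 - 117/4) = 77841/32
PS = (1/2) * 279/4 * (117/4 - 6) = 25947/32
TS = CS + PS = 77841/32 + 25947/32 = 25947/8

25947/8


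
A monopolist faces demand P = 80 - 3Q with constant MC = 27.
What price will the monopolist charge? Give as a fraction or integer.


MR = 80 - 6Q
Set MR = MC: 80 - 6Q = 27
Q* = 53/6
Substitute into demand:
P* = 80 - 3*53/6 = 107/2

107/2


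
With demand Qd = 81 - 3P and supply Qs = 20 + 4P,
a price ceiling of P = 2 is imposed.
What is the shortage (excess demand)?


At P = 2:
Qd = 81 - 3*2 = 75
Qs = 20 + 4*2 = 28
Shortage = Qd - Qs = 75 - 28 = 47

47


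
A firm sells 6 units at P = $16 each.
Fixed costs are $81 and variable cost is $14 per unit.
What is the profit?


Total Revenue = P * Q = 16 * 6 = $96
Total Cost = FC + VC*Q = 81 + 14*6 = $165
Profit = TR - TC = 96 - 165 = $-69

$-69


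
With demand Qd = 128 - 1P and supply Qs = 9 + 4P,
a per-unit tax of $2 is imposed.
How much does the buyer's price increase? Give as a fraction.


With a per-unit tax, the buyer's price increase depends on relative slopes.
Supply slope: d = 4, Demand slope: b = 1
Buyer's price increase = d * tax / (b + d)
= 4 * 2 / (1 + 4)
= 8 / 5 = 8/5

8/5


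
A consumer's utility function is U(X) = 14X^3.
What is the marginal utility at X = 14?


MU = dU/dX = 14*3*X^(3-1)
MU = 42*X^2
At X = 14:
MU = 42 * 14^2
MU = 42 * 196 = 8232

8232


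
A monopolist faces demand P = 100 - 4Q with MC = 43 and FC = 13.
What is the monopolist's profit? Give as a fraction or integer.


MR = MC: 100 - 8Q = 43
Q* = 57/8
P* = 100 - 4*57/8 = 143/2
Profit = (P* - MC)*Q* - FC
= (143/2 - 43)*57/8 - 13
= 57/2*57/8 - 13
= 3249/16 - 13 = 3041/16

3041/16


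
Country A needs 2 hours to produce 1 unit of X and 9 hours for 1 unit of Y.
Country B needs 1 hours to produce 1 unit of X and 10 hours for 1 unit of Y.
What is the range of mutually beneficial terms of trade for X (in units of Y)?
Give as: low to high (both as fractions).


Opportunity cost of X for Country A = hours_X / hours_Y = 2/9 = 2/9 units of Y
Opportunity cost of X for Country B = hours_X / hours_Y = 1/10 = 1/10 units of Y
Terms of trade must be between the two opportunity costs.
Range: 1/10 to 2/9

1/10 to 2/9


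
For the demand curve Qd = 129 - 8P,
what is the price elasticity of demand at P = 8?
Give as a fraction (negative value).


dQ/dP = -8
At P = 8: Q = 129 - 8*8 = 65
E = (dQ/dP)(P/Q) = (-8)(8/65) = -64/65

-64/65


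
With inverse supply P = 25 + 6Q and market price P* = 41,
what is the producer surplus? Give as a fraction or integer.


Minimum supply price (at Q=0): P_min = 25
Quantity supplied at P* = 41:
Q* = (41 - 25)/6 = 8/3
PS = (1/2) * Q* * (P* - P_min)
PS = (1/2) * 8/3 * (41 - 25)
PS = (1/2) * 8/3 * 16 = 64/3

64/3


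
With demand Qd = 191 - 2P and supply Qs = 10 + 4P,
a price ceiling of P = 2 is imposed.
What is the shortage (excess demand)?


At P = 2:
Qd = 191 - 2*2 = 187
Qs = 10 + 4*2 = 18
Shortage = Qd - Qs = 187 - 18 = 169

169


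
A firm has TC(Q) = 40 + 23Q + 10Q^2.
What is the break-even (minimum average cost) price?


AC(Q) = 40/Q + 23 + 10Q
To minimize: dAC/dQ = -40/Q^2 + 10 = 0
Q^2 = 40/10 = 4
Q* = 2
Min AC = 40/2 + 23 + 10*2
Min AC = 20 + 23 + 20 = 63

63


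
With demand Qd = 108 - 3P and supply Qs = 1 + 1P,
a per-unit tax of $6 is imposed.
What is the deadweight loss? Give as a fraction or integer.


Pre-tax equilibrium quantity: Q* = 111/4
Post-tax equilibrium quantity: Q_tax = 93/4
Reduction in quantity: Q* - Q_tax = 9/2
DWL = (1/2) * tax * (Q* - Q_tax)
DWL = (1/2) * 6 * 9/2 = 27/2

27/2


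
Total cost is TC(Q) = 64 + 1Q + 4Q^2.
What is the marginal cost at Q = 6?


MC = dTC/dQ = 1 + 2*4*Q
At Q = 6:
MC = 1 + 8*6
MC = 1 + 48 = 49

49


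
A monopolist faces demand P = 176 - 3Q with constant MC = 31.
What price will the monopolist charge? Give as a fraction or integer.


MR = 176 - 6Q
Set MR = MC: 176 - 6Q = 31
Q* = 145/6
Substitute into demand:
P* = 176 - 3*145/6 = 207/2

207/2


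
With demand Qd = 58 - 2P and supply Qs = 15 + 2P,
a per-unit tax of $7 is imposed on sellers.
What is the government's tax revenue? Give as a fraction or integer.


With tax on sellers, new supply: Qs' = 15 + 2(P - 7)
= 1 + 2P
New equilibrium quantity:
Q_new = 59/2
Tax revenue = tax * Q_new = 7 * 59/2 = 413/2

413/2


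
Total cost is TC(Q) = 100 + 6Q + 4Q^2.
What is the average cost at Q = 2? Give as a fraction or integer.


TC(2) = 100 + 6*2 + 4*2^2
TC(2) = 100 + 12 + 16 = 128
AC = TC/Q = 128/2 = 64

64


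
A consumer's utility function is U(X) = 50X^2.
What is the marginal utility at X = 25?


MU = dU/dX = 50*2*X^(2-1)
MU = 100*X^1
At X = 25:
MU = 100 * 25^1
MU = 100 * 25 = 2500

2500


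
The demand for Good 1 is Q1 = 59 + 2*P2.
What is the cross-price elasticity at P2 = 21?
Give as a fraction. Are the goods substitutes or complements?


dQ1/dP2 = 2
At P2 = 21: Q1 = 59 + 2*21 = 101
Exy = (dQ1/dP2)(P2/Q1) = 2 * 21 / 101 = 42/101
Since Exy > 0, the goods are substitutes.

42/101 (substitutes)


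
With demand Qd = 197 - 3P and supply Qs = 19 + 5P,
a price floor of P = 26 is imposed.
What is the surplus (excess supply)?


At P = 26:
Qd = 197 - 3*26 = 119
Qs = 19 + 5*26 = 149
Surplus = Qs - Qd = 149 - 119 = 30

30


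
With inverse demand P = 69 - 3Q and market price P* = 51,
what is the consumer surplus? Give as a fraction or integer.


Maximum willingness to pay (at Q=0): P_max = 69
Quantity demanded at P* = 51:
Q* = (69 - 51)/3 = 6
CS = (1/2) * Q* * (P_max - P*)
CS = (1/2) * 6 * (69 - 51)
CS = (1/2) * 6 * 18 = 54

54


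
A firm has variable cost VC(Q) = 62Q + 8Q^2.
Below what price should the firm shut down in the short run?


AVC(Q) = VC(Q)/Q = 62 + 8Q
AVC is increasing in Q, so minimum AVC is at Q -> 0+.
Min AVC = 62
The firm should shut down if P < 62.

62


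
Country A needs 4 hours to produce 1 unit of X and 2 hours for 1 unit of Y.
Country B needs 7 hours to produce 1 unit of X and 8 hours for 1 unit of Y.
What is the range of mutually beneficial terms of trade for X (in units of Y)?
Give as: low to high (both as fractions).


Opportunity cost of X for Country A = hours_X / hours_Y = 4/2 = 2 units of Y
Opportunity cost of X for Country B = hours_X / hours_Y = 7/8 = 7/8 units of Y
Terms of trade must be between the two opportunity costs.
Range: 7/8 to 2

7/8 to 2


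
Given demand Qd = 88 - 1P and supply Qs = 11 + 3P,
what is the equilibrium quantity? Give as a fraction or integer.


First find equilibrium price:
88 - 1P = 11 + 3P
P* = 77/4 = 77/4
Then substitute into demand:
Q* = 88 - 1 * 77/4 = 275/4

275/4


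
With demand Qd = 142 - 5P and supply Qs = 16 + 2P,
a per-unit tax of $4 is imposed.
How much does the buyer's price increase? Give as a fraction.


With a per-unit tax, the buyer's price increase depends on relative slopes.
Supply slope: d = 2, Demand slope: b = 5
Buyer's price increase = d * tax / (b + d)
= 2 * 4 / (5 + 2)
= 8 / 7 = 8/7

8/7


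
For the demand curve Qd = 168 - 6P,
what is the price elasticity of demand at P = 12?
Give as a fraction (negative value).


dQ/dP = -6
At P = 12: Q = 168 - 6*12 = 96
E = (dQ/dP)(P/Q) = (-6)(12/96) = -3/4

-3/4


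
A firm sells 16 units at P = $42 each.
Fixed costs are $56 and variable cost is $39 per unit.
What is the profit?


Total Revenue = P * Q = 42 * 16 = $672
Total Cost = FC + VC*Q = 56 + 39*16 = $680
Profit = TR - TC = 672 - 680 = $-8

$-8


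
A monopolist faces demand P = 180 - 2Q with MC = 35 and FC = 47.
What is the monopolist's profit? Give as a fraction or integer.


MR = MC: 180 - 4Q = 35
Q* = 145/4
P* = 180 - 2*145/4 = 215/2
Profit = (P* - MC)*Q* - FC
= (215/2 - 35)*145/4 - 47
= 145/2*145/4 - 47
= 21025/8 - 47 = 20649/8

20649/8


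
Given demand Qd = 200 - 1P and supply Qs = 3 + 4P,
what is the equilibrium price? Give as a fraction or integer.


At equilibrium, Qd = Qs.
200 - 1P = 3 + 4P
200 - 3 = 1P + 4P
197 = 5P
P* = 197/5 = 197/5

197/5


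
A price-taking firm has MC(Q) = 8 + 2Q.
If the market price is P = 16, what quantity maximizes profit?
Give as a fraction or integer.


In perfect competition, profit is maximized where P = MC.
16 = 8 + 2Q
8 = 2Q
Q* = 8/2 = 4

4


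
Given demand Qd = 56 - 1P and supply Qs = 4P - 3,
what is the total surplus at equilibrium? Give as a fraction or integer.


Find equilibrium: 56 - 1P = 4P - 3
56 + 3 = 5P
P* = 59/5 = 59/5
Q* = 4*59/5 - 3 = 221/5
Inverse demand: P = 56 - Q/1, so P_max = 56
Inverse supply: P = 3/4 + Q/4, so P_min = 3/4
CS = (1/2) * 221/5 * (56 - 59/5) = 48841/50
PS = (1/2) * 221/5 * (59/5 - 3/4) = 48841/200
TS = CS + PS = 48841/50 + 48841/200 = 48841/40

48841/40


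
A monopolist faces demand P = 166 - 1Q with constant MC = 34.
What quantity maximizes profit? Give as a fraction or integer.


TR = P*Q = (166 - 1Q)Q = 166Q - 1Q^2
MR = dTR/dQ = 166 - 2Q
Set MR = MC:
166 - 2Q = 34
132 = 2Q
Q* = 132/2 = 66

66


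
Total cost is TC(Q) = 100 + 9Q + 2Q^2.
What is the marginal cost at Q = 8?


MC = dTC/dQ = 9 + 2*2*Q
At Q = 8:
MC = 9 + 4*8
MC = 9 + 32 = 41

41


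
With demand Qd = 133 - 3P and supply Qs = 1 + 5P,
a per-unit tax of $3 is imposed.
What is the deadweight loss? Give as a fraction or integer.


Pre-tax equilibrium quantity: Q* = 167/2
Post-tax equilibrium quantity: Q_tax = 623/8
Reduction in quantity: Q* - Q_tax = 45/8
DWL = (1/2) * tax * (Q* - Q_tax)
DWL = (1/2) * 3 * 45/8 = 135/16

135/16


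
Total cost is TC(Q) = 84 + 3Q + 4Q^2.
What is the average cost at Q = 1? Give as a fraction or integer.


TC(1) = 84 + 3*1 + 4*1^2
TC(1) = 84 + 3 + 4 = 91
AC = TC/Q = 91/1 = 91

91


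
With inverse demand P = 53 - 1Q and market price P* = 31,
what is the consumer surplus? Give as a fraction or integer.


Maximum willingness to pay (at Q=0): P_max = 53
Quantity demanded at P* = 31:
Q* = (53 - 31)/1 = 22
CS = (1/2) * Q* * (P_max - P*)
CS = (1/2) * 22 * (53 - 31)
CS = (1/2) * 22 * 22 = 242

242


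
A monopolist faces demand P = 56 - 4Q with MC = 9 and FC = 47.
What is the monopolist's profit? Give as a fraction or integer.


MR = MC: 56 - 8Q = 9
Q* = 47/8
P* = 56 - 4*47/8 = 65/2
Profit = (P* - MC)*Q* - FC
= (65/2 - 9)*47/8 - 47
= 47/2*47/8 - 47
= 2209/16 - 47 = 1457/16

1457/16


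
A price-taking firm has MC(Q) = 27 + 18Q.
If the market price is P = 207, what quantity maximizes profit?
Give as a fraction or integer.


In perfect competition, profit is maximized where P = MC.
207 = 27 + 18Q
180 = 18Q
Q* = 180/18 = 10

10


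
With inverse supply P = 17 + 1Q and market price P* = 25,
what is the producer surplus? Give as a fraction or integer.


Minimum supply price (at Q=0): P_min = 17
Quantity supplied at P* = 25:
Q* = (25 - 17)/1 = 8
PS = (1/2) * Q* * (P* - P_min)
PS = (1/2) * 8 * (25 - 17)
PS = (1/2) * 8 * 8 = 32

32


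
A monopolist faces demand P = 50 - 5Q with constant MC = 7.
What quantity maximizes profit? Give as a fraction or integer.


TR = P*Q = (50 - 5Q)Q = 50Q - 5Q^2
MR = dTR/dQ = 50 - 10Q
Set MR = MC:
50 - 10Q = 7
43 = 10Q
Q* = 43/10 = 43/10

43/10


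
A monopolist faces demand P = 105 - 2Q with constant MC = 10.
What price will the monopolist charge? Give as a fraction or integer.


MR = 105 - 4Q
Set MR = MC: 105 - 4Q = 10
Q* = 95/4
Substitute into demand:
P* = 105 - 2*95/4 = 115/2

115/2


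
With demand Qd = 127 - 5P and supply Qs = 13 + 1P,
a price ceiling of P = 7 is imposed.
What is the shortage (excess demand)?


At P = 7:
Qd = 127 - 5*7 = 92
Qs = 13 + 1*7 = 20
Shortage = Qd - Qs = 92 - 20 = 72

72


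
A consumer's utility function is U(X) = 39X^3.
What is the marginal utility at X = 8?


MU = dU/dX = 39*3*X^(3-1)
MU = 117*X^2
At X = 8:
MU = 117 * 8^2
MU = 117 * 64 = 7488

7488


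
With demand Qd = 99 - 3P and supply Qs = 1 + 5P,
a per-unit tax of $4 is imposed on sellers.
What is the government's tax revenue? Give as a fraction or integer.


With tax on sellers, new supply: Qs' = 1 + 5(P - 4)
= 5P - 19
New equilibrium quantity:
Q_new = 219/4
Tax revenue = tax * Q_new = 4 * 219/4 = 219

219


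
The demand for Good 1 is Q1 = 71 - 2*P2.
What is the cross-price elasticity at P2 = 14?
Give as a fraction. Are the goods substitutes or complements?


dQ1/dP2 = -2
At P2 = 14: Q1 = 71 - 2*14 = 43
Exy = (dQ1/dP2)(P2/Q1) = -2 * 14 / 43 = -28/43
Since Exy < 0, the goods are complements.

-28/43 (complements)


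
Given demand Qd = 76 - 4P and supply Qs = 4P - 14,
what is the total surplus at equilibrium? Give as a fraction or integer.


Find equilibrium: 76 - 4P = 4P - 14
76 + 14 = 8P
P* = 90/8 = 45/4
Q* = 4*45/4 - 14 = 31
Inverse demand: P = 19 - Q/4, so P_max = 19
Inverse supply: P = 7/2 + Q/4, so P_min = 7/2
CS = (1/2) * 31 * (19 - 45/4) = 961/8
PS = (1/2) * 31 * (45/4 - 7/2) = 961/8
TS = CS + PS = 961/8 + 961/8 = 961/4

961/4


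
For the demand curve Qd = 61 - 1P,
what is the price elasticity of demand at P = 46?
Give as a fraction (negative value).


dQ/dP = -1
At P = 46: Q = 61 - 1*46 = 15
E = (dQ/dP)(P/Q) = (-1)(46/15) = -46/15

-46/15


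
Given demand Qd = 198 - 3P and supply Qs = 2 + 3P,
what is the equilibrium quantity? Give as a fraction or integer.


First find equilibrium price:
198 - 3P = 2 + 3P
P* = 196/6 = 98/3
Then substitute into demand:
Q* = 198 - 3 * 98/3 = 100

100


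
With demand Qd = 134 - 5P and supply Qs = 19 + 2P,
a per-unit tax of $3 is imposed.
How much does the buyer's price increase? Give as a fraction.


With a per-unit tax, the buyer's price increase depends on relative slopes.
Supply slope: d = 2, Demand slope: b = 5
Buyer's price increase = d * tax / (b + d)
= 2 * 3 / (5 + 2)
= 6 / 7 = 6/7

6/7


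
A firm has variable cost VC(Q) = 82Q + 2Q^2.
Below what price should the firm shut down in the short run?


AVC(Q) = VC(Q)/Q = 82 + 2Q
AVC is increasing in Q, so minimum AVC is at Q -> 0+.
Min AVC = 82
The firm should shut down if P < 82.

82


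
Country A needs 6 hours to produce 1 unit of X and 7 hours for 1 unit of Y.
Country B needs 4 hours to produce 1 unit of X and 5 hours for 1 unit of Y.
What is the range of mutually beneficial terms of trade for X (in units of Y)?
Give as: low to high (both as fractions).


Opportunity cost of X for Country A = hours_X / hours_Y = 6/7 = 6/7 units of Y
Opportunity cost of X for Country B = hours_X / hours_Y = 4/5 = 4/5 units of Y
Terms of trade must be between the two opportunity costs.
Range: 4/5 to 6/7

4/5 to 6/7


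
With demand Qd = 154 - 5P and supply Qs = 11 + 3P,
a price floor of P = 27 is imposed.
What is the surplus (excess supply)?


At P = 27:
Qd = 154 - 5*27 = 19
Qs = 11 + 3*27 = 92
Surplus = Qs - Qd = 92 - 19 = 73

73


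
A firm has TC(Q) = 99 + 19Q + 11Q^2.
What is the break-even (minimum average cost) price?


AC(Q) = 99/Q + 19 + 11Q
To minimize: dAC/dQ = -99/Q^2 + 11 = 0
Q^2 = 99/11 = 9
Q* = 3
Min AC = 99/3 + 19 + 11*3
Min AC = 33 + 19 + 33 = 85

85


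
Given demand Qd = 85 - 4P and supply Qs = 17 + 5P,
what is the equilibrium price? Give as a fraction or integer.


At equilibrium, Qd = Qs.
85 - 4P = 17 + 5P
85 - 17 = 4P + 5P
68 = 9P
P* = 68/9 = 68/9

68/9


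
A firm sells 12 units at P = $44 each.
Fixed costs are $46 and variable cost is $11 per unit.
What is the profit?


Total Revenue = P * Q = 44 * 12 = $528
Total Cost = FC + VC*Q = 46 + 11*12 = $178
Profit = TR - TC = 528 - 178 = $350

$350


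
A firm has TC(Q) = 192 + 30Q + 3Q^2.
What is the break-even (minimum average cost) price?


AC(Q) = 192/Q + 30 + 3Q
To minimize: dAC/dQ = -192/Q^2 + 3 = 0
Q^2 = 192/3 = 64
Q* = 8
Min AC = 192/8 + 30 + 3*8
Min AC = 24 + 30 + 24 = 78

78


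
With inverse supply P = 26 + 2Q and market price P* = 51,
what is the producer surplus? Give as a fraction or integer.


Minimum supply price (at Q=0): P_min = 26
Quantity supplied at P* = 51:
Q* = (51 - 26)/2 = 25/2
PS = (1/2) * Q* * (P* - P_min)
PS = (1/2) * 25/2 * (51 - 26)
PS = (1/2) * 25/2 * 25 = 625/4

625/4


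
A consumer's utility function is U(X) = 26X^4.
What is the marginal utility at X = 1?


MU = dU/dX = 26*4*X^(4-1)
MU = 104*X^3
At X = 1:
MU = 104 * 1^3
MU = 104 * 1 = 104

104


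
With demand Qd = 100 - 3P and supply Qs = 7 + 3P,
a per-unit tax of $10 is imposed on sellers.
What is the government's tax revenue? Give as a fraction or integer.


With tax on sellers, new supply: Qs' = 7 + 3(P - 10)
= 3P - 23
New equilibrium quantity:
Q_new = 77/2
Tax revenue = tax * Q_new = 10 * 77/2 = 385

385


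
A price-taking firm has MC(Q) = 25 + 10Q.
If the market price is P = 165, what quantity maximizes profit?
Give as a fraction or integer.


In perfect competition, profit is maximized where P = MC.
165 = 25 + 10Q
140 = 10Q
Q* = 140/10 = 14

14


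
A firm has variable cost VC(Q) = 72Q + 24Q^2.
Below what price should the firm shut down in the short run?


AVC(Q) = VC(Q)/Q = 72 + 24Q
AVC is increasing in Q, so minimum AVC is at Q -> 0+.
Min AVC = 72
The firm should shut down if P < 72.

72


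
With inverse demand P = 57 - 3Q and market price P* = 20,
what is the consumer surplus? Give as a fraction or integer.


Maximum willingness to pay (at Q=0): P_max = 57
Quantity demanded at P* = 20:
Q* = (57 - 20)/3 = 37/3
CS = (1/2) * Q* * (P_max - P*)
CS = (1/2) * 37/3 * (57 - 20)
CS = (1/2) * 37/3 * 37 = 1369/6

1369/6


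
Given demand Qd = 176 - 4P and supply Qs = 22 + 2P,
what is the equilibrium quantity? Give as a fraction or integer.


First find equilibrium price:
176 - 4P = 22 + 2P
P* = 154/6 = 77/3
Then substitute into demand:
Q* = 176 - 4 * 77/3 = 220/3

220/3


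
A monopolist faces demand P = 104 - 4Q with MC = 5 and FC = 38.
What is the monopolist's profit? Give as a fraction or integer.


MR = MC: 104 - 8Q = 5
Q* = 99/8
P* = 104 - 4*99/8 = 109/2
Profit = (P* - MC)*Q* - FC
= (109/2 - 5)*99/8 - 38
= 99/2*99/8 - 38
= 9801/16 - 38 = 9193/16

9193/16


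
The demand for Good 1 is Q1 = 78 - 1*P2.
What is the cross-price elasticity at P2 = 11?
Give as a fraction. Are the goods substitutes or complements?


dQ1/dP2 = -1
At P2 = 11: Q1 = 78 - 1*11 = 67
Exy = (dQ1/dP2)(P2/Q1) = -1 * 11 / 67 = -11/67
Since Exy < 0, the goods are complements.

-11/67 (complements)


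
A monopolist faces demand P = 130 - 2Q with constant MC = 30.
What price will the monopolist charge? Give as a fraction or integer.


MR = 130 - 4Q
Set MR = MC: 130 - 4Q = 30
Q* = 25
Substitute into demand:
P* = 130 - 2*25 = 80

80


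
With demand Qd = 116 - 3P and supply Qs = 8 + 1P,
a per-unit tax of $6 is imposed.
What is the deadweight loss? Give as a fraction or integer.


Pre-tax equilibrium quantity: Q* = 35
Post-tax equilibrium quantity: Q_tax = 61/2
Reduction in quantity: Q* - Q_tax = 9/2
DWL = (1/2) * tax * (Q* - Q_tax)
DWL = (1/2) * 6 * 9/2 = 27/2

27/2


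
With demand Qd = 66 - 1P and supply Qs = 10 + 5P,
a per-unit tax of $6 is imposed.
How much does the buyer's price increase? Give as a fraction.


With a per-unit tax, the buyer's price increase depends on relative slopes.
Supply slope: d = 5, Demand slope: b = 1
Buyer's price increase = d * tax / (b + d)
= 5 * 6 / (1 + 5)
= 30 / 6 = 5

5


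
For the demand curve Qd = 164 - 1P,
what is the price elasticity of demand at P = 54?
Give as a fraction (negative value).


dQ/dP = -1
At P = 54: Q = 164 - 1*54 = 110
E = (dQ/dP)(P/Q) = (-1)(54/110) = -27/55

-27/55


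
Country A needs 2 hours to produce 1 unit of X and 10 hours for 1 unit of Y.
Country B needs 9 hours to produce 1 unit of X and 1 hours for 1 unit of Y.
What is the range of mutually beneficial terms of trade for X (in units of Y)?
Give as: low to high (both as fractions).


Opportunity cost of X for Country A = hours_X / hours_Y = 2/10 = 1/5 units of Y
Opportunity cost of X for Country B = hours_X / hours_Y = 9/1 = 9 units of Y
Terms of trade must be between the two opportunity costs.
Range: 1/5 to 9

1/5 to 9


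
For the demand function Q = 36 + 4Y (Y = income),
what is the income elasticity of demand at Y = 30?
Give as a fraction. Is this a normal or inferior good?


dQ/dY = 4
At Y = 30: Q = 36 + 4*30 = 156
Ey = (dQ/dY)(Y/Q) = 4 * 30 / 156 = 10/13
Since Ey > 0, this is a normal good.

10/13 (normal good)


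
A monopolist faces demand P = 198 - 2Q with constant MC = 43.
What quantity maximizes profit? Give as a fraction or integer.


TR = P*Q = (198 - 2Q)Q = 198Q - 2Q^2
MR = dTR/dQ = 198 - 4Q
Set MR = MC:
198 - 4Q = 43
155 = 4Q
Q* = 155/4 = 155/4

155/4


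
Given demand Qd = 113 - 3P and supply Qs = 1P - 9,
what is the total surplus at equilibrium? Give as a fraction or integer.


Find equilibrium: 113 - 3P = 1P - 9
113 + 9 = 4P
P* = 122/4 = 61/2
Q* = 1*61/2 - 9 = 43/2
Inverse demand: P = 113/3 - Q/3, so P_max = 113/3
Inverse supply: P = 9 + Q/1, so P_min = 9
CS = (1/2) * 43/2 * (113/3 - 61/2) = 1849/24
PS = (1/2) * 43/2 * (61/2 - 9) = 1849/8
TS = CS + PS = 1849/24 + 1849/8 = 1849/6

1849/6


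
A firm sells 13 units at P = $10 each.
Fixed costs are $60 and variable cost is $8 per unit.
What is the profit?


Total Revenue = P * Q = 10 * 13 = $130
Total Cost = FC + VC*Q = 60 + 8*13 = $164
Profit = TR - TC = 130 - 164 = $-34

$-34


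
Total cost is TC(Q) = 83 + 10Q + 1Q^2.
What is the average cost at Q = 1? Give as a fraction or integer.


TC(1) = 83 + 10*1 + 1*1^2
TC(1) = 83 + 10 + 1 = 94
AC = TC/Q = 94/1 = 94

94


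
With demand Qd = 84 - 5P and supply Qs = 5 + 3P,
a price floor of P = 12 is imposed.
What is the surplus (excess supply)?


At P = 12:
Qd = 84 - 5*12 = 24
Qs = 5 + 3*12 = 41
Surplus = Qs - Qd = 41 - 24 = 17

17


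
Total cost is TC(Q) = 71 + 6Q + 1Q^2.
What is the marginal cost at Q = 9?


MC = dTC/dQ = 6 + 2*1*Q
At Q = 9:
MC = 6 + 2*9
MC = 6 + 18 = 24

24


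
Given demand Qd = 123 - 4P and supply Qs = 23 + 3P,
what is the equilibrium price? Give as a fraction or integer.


At equilibrium, Qd = Qs.
123 - 4P = 23 + 3P
123 - 23 = 4P + 3P
100 = 7P
P* = 100/7 = 100/7

100/7


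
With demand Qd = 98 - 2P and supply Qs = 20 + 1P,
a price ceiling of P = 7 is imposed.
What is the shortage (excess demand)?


At P = 7:
Qd = 98 - 2*7 = 84
Qs = 20 + 1*7 = 27
Shortage = Qd - Qs = 84 - 27 = 57

57


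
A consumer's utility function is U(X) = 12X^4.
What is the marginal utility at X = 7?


MU = dU/dX = 12*4*X^(4-1)
MU = 48*X^3
At X = 7:
MU = 48 * 7^3
MU = 48 * 343 = 16464

16464


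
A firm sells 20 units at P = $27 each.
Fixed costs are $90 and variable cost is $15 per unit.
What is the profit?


Total Revenue = P * Q = 27 * 20 = $540
Total Cost = FC + VC*Q = 90 + 15*20 = $390
Profit = TR - TC = 540 - 390 = $150

$150


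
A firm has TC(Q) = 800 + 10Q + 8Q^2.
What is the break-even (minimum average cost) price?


AC(Q) = 800/Q + 10 + 8Q
To minimize: dAC/dQ = -800/Q^2 + 8 = 0
Q^2 = 800/8 = 100
Q* = 10
Min AC = 800/10 + 10 + 8*10
Min AC = 80 + 10 + 80 = 170

170


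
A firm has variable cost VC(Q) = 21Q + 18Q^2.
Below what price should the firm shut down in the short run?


AVC(Q) = VC(Q)/Q = 21 + 18Q
AVC is increasing in Q, so minimum AVC is at Q -> 0+.
Min AVC = 21
The firm should shut down if P < 21.

21
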